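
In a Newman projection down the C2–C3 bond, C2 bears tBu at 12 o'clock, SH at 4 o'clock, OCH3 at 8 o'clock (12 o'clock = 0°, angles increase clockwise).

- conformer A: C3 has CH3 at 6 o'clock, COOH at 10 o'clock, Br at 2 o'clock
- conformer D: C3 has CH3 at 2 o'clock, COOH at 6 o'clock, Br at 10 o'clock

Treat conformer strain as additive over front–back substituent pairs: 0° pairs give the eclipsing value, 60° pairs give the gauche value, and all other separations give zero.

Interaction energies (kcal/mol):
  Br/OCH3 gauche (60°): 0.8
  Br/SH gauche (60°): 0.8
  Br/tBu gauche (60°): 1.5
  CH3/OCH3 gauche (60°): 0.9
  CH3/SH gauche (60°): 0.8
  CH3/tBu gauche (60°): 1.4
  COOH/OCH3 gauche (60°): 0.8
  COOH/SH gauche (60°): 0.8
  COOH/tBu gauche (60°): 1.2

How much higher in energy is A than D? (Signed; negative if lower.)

-0.1 kcal/mol

A (staggered): tBu(0°)/COOH(300°) gauche 1.2; tBu(0°)/Br(60°) gauche 1.5; SH(120°)/CH3(180°) gauche 0.8; SH(120°)/Br(60°) gauche 0.8; OCH3(240°)/CH3(180°) gauche 0.9; OCH3(240°)/COOH(300°) gauche 0.8 → 6.0 kcal/mol.
D (staggered): tBu(0°)/CH3(60°) gauche 1.4; tBu(0°)/Br(300°) gauche 1.5; SH(120°)/CH3(60°) gauche 0.8; SH(120°)/COOH(180°) gauche 0.8; OCH3(240°)/COOH(180°) gauche 0.8; OCH3(240°)/Br(300°) gauche 0.8 → 6.1 kcal/mol.
E(A) − E(D) = 6.0 − 6.1 = -0.1 kcal/mol.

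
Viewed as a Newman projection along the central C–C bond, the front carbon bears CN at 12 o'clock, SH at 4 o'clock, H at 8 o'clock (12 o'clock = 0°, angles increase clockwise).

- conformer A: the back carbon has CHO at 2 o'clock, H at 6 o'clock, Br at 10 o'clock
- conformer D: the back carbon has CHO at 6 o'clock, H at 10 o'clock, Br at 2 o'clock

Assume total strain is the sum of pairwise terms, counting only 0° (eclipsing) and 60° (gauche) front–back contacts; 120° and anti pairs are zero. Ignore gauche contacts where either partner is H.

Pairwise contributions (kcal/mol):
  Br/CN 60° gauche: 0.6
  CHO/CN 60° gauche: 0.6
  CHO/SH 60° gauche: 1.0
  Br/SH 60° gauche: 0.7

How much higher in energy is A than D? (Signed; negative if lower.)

A (staggered): CN(0°)/CHO(60°) gauche 0.6; CN(0°)/Br(300°) gauche 0.6; SH(120°)/CHO(60°) gauche 1.0 → 2.2 kcal/mol.
D (staggered): CN(0°)/Br(60°) gauche 0.6; SH(120°)/CHO(180°) gauche 1.0; SH(120°)/Br(60°) gauche 0.7 → 2.3 kcal/mol.
E(A) − E(D) = 2.2 − 2.3 = -0.1 kcal/mol.

-0.1 kcal/mol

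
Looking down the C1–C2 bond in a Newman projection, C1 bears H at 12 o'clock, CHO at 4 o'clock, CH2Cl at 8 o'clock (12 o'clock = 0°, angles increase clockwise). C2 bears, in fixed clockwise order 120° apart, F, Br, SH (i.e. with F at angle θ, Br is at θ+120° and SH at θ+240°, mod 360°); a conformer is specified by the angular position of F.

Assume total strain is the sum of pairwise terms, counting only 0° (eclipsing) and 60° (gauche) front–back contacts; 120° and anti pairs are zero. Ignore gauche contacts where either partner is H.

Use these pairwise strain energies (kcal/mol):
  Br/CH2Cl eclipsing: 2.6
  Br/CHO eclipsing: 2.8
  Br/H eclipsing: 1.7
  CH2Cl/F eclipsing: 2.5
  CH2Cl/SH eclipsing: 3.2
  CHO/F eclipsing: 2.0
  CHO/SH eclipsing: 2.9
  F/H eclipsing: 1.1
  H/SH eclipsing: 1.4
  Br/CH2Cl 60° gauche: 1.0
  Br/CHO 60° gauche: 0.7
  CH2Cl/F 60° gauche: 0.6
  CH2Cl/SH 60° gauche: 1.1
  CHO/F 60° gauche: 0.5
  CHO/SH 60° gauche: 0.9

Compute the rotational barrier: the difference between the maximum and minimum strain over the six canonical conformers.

F at 0° (eclipsed): H–F eclipsed, CHO–Br eclipsed, CH2Cl–SH eclipsed; 1.1 + 2.8 + 3.2 = 7.1 kcal/mol.
F at 60° (staggered): CHO–F gauche, CHO–Br gauche, CH2Cl–Br gauche, CH2Cl–SH gauche; 0.5 + 0.7 + 1.0 + 1.1 = 3.3 kcal/mol.
F at 120° (eclipsed): H–SH eclipsed, CHO–F eclipsed, CH2Cl–Br eclipsed; 1.4 + 2.0 + 2.6 = 6.0 kcal/mol.
F at 180° (staggered): CHO–F gauche, CHO–SH gauche, CH2Cl–F gauche, CH2Cl–Br gauche; 0.5 + 0.9 + 0.6 + 1.0 = 3.0 kcal/mol.
F at 240° (eclipsed): H–Br eclipsed, CHO–SH eclipsed, CH2Cl–F eclipsed; 1.7 + 2.9 + 2.5 = 7.1 kcal/mol.
F at 300° (staggered): CHO–Br gauche, CHO–SH gauche, CH2Cl–F gauche, CH2Cl–SH gauche; 0.7 + 0.9 + 0.6 + 1.1 = 3.3 kcal/mol.
Max at 0° (7.1 kcal/mol), min at 180° (3.0 kcal/mol); barrier = 4.1 kcal/mol.

4.1 kcal/mol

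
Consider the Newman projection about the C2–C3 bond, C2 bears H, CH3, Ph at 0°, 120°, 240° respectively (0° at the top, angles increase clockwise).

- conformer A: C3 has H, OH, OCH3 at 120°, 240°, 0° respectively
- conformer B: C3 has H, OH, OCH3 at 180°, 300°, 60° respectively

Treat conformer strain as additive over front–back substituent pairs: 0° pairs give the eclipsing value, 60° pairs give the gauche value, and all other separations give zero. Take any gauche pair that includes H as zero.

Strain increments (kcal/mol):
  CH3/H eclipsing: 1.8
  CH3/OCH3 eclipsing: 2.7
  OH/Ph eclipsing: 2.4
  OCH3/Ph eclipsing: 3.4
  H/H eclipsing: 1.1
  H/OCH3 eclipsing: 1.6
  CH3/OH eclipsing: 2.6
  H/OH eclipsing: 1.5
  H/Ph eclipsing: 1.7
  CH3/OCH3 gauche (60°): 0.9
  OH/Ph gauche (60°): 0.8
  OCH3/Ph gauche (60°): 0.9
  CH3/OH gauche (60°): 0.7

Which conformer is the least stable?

A

A (eclipsed): H–OCH3 eclipsed, CH3–H eclipsed, Ph–OH eclipsed; 1.6 + 1.8 + 2.4 = 5.8 kcal/mol.
B (staggered): CH3–OCH3 gauche, Ph–OH gauche; 0.9 + 0.8 = 1.7 kcal/mol.
A has the highest total (5.8 kcal/mol).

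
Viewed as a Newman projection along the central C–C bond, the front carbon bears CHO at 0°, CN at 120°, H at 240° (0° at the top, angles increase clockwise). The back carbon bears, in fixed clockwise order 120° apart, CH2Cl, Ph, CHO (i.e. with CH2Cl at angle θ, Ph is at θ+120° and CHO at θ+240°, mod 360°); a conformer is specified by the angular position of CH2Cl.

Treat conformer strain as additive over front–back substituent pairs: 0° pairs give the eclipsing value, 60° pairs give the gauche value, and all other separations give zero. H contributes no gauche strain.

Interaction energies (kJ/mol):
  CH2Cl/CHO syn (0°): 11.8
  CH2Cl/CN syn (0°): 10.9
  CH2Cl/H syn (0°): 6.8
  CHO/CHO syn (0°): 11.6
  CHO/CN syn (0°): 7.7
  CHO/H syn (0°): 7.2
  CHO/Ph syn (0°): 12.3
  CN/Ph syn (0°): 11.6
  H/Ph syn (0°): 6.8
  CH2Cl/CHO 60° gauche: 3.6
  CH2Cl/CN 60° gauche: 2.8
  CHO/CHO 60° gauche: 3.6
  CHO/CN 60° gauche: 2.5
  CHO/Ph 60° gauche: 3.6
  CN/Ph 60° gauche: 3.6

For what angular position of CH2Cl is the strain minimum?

180°

CH2Cl at 0° (eclipsed): CHO–CH2Cl eclipsed, CN–Ph eclipsed, H–CHO eclipsed; 11.8 + 11.6 + 7.2 = 30.6 kJ/mol.
CH2Cl at 60° (staggered): CHO–CH2Cl gauche, CHO–CHO gauche, CN–CH2Cl gauche, CN–Ph gauche; 3.6 + 3.6 + 2.8 + 3.6 = 13.6 kJ/mol.
CH2Cl at 120° (eclipsed): CHO–CHO eclipsed, CN–CH2Cl eclipsed, H–Ph eclipsed; 11.6 + 10.9 + 6.8 = 29.3 kJ/mol.
CH2Cl at 180° (staggered): CHO–Ph gauche, CHO–CHO gauche, CN–CH2Cl gauche, CN–CHO gauche; 3.6 + 3.6 + 2.8 + 2.5 = 12.5 kJ/mol.
CH2Cl at 240° (eclipsed): CHO–Ph eclipsed, CN–CHO eclipsed, H–CH2Cl eclipsed; 12.3 + 7.7 + 6.8 = 26.8 kJ/mol.
CH2Cl at 300° (staggered): CHO–CH2Cl gauche, CHO–Ph gauche, CN–Ph gauche, CN–CHO gauche; 3.6 + 3.6 + 3.6 + 2.5 = 13.3 kJ/mol.
The minimum (12.5 kJ/mol) occurs with CH2Cl at 180°.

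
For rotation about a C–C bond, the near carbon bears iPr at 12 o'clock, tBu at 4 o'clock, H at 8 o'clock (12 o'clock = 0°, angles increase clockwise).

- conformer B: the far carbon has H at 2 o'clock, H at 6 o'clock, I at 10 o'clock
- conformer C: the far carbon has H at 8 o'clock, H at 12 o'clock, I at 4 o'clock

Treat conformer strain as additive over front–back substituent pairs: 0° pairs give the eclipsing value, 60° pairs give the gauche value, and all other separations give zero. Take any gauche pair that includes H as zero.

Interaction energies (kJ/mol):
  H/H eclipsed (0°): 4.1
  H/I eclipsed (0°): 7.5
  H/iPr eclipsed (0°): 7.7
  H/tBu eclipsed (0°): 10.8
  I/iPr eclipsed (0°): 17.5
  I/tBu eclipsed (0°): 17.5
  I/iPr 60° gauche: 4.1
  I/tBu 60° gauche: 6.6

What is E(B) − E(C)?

B (staggered): iPr(0°)/I(300°) gauche 4.1 → 4.1 kJ/mol.
C (eclipsed): iPr(0°)/H(0°) eclipsed 7.7; tBu(120°)/I(120°) eclipsed 17.5; H(240°)/H(240°) eclipsed 4.1 → 29.3 kJ/mol.
E(B) − E(C) = 4.1 − 29.3 = -25.2 kJ/mol.

-25.2 kJ/mol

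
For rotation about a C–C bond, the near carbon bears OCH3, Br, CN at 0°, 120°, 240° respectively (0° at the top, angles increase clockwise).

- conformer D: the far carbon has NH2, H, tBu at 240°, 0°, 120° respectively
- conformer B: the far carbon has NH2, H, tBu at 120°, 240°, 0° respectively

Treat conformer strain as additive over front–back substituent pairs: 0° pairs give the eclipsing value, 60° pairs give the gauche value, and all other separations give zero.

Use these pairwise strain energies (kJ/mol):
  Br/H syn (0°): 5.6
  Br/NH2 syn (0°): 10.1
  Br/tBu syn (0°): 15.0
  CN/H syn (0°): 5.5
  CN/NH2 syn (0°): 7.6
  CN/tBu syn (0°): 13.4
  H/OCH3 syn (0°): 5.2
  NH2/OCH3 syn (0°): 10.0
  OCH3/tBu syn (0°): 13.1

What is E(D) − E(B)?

-0.9 kJ/mol

D is eclipsed. OCH3 at 0° is eclipsed with H at 0° (5.2); Br at 120° is eclipsed with tBu at 120° (15.0); CN at 240° is eclipsed with NH2 at 240° (7.6). Total 27.8 kJ/mol.
B is eclipsed. OCH3 at 0° is eclipsed with tBu at 0° (13.1); Br at 120° is eclipsed with NH2 at 120° (10.1); CN at 240° is eclipsed with H at 240° (5.5). Total 28.7 kJ/mol.
E(D) − E(B) = 27.8 − 28.7 = -0.9 kJ/mol.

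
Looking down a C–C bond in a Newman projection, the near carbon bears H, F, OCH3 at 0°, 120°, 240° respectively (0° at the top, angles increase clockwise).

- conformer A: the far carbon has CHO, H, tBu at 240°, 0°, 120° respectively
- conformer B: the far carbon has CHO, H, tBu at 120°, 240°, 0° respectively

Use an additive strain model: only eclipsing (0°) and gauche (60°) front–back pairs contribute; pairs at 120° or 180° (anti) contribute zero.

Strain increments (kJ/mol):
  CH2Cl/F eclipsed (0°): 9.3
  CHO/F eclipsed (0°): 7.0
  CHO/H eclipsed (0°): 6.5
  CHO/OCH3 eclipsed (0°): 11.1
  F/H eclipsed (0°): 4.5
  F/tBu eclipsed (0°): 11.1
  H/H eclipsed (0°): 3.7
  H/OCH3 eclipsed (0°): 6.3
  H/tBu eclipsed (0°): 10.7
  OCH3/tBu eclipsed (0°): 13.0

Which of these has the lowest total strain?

B

A (eclipsed): H(0°)/H(0°) eclipsed 3.7; F(120°)/tBu(120°) eclipsed 11.1; OCH3(240°)/CHO(240°) eclipsed 11.1 → 25.9 kJ/mol.
B (eclipsed): H(0°)/tBu(0°) eclipsed 10.7; F(120°)/CHO(120°) eclipsed 7.0; OCH3(240°)/H(240°) eclipsed 6.3 → 24.0 kJ/mol.
B has the lowest total (24.0 kJ/mol).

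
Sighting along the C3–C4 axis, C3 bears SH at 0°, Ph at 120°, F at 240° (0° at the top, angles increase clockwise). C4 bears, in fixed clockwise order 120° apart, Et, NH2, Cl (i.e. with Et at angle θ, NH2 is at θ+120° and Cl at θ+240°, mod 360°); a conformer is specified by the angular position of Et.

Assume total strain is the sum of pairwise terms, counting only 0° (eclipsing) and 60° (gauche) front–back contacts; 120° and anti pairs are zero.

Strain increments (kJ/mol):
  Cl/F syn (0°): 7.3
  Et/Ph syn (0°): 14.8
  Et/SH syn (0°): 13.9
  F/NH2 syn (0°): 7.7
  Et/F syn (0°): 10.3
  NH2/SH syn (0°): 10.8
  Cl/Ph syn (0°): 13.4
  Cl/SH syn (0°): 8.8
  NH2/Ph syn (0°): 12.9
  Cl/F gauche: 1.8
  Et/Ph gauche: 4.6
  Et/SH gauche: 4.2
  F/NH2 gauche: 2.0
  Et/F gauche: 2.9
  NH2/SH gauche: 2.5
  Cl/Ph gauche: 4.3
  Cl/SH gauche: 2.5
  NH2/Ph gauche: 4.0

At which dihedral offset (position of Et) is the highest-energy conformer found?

240°

Et at 0° (eclipsed): SH(0°)/Et(0°) eclipsed 13.9; Ph(120°)/NH2(120°) eclipsed 12.9; F(240°)/Cl(240°) eclipsed 7.3 → 34.1 kJ/mol.
Et at 60° (staggered): SH(0°)/Et(60°) gauche 4.2; SH(0°)/Cl(300°) gauche 2.5; Ph(120°)/Et(60°) gauche 4.6; Ph(120°)/NH2(180°) gauche 4.0; F(240°)/NH2(180°) gauche 2.0; F(240°)/Cl(300°) gauche 1.8 → 19.1 kJ/mol.
Et at 120° (eclipsed): SH(0°)/Cl(0°) eclipsed 8.8; Ph(120°)/Et(120°) eclipsed 14.8; F(240°)/NH2(240°) eclipsed 7.7 → 31.3 kJ/mol.
Et at 180° (staggered): SH(0°)/NH2(300°) gauche 2.5; SH(0°)/Cl(60°) gauche 2.5; Ph(120°)/Et(180°) gauche 4.6; Ph(120°)/Cl(60°) gauche 4.3; F(240°)/Et(180°) gauche 2.9; F(240°)/NH2(300°) gauche 2.0 → 18.8 kJ/mol.
Et at 240° (eclipsed): SH(0°)/NH2(0°) eclipsed 10.8; Ph(120°)/Cl(120°) eclipsed 13.4; F(240°)/Et(240°) eclipsed 10.3 → 34.5 kJ/mol.
Et at 300° (staggered): SH(0°)/Et(300°) gauche 4.2; SH(0°)/NH2(60°) gauche 2.5; Ph(120°)/NH2(60°) gauche 4.0; Ph(120°)/Cl(180°) gauche 4.3; F(240°)/Et(300°) gauche 2.9; F(240°)/Cl(180°) gauche 1.8 → 19.7 kJ/mol.
The maximum (34.5 kJ/mol) occurs with Et at 240°.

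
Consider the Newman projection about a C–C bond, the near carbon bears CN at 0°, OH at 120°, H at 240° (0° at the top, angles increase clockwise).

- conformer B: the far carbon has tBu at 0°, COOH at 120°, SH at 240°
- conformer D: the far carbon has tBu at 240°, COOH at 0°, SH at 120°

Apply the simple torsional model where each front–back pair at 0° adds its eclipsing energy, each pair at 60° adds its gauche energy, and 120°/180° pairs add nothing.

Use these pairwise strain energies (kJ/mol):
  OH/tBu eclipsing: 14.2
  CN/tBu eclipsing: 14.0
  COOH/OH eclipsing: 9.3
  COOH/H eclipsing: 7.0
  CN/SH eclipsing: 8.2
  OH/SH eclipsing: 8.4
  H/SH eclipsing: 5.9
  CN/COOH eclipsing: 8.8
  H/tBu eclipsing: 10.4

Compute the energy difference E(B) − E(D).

B (eclipsed): CN(0°)/tBu(0°) eclipsed 14.0; OH(120°)/COOH(120°) eclipsed 9.3; H(240°)/SH(240°) eclipsed 5.9 → 29.2 kJ/mol.
D (eclipsed): CN(0°)/COOH(0°) eclipsed 8.8; OH(120°)/SH(120°) eclipsed 8.4; H(240°)/tBu(240°) eclipsed 10.4 → 27.6 kJ/mol.
E(B) − E(D) = 29.2 − 27.6 = +1.6 kJ/mol.

+1.6 kJ/mol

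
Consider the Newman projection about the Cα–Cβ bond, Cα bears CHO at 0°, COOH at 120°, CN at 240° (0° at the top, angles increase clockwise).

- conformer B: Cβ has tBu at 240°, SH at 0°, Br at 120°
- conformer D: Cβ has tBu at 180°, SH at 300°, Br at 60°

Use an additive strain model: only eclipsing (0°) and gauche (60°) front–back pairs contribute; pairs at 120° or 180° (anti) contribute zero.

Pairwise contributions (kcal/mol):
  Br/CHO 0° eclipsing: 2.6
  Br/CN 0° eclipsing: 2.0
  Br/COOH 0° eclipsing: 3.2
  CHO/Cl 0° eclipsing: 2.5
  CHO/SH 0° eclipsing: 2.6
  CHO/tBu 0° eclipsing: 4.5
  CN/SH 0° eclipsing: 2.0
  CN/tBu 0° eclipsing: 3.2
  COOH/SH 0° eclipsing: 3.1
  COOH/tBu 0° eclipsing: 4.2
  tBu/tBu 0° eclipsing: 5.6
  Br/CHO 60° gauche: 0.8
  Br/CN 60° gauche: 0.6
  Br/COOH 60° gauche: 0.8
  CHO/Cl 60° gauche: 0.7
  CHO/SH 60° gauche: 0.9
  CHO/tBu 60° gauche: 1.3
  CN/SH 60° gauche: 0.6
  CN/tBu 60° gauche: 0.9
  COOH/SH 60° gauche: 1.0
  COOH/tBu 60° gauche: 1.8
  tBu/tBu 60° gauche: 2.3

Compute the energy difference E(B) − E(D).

B (eclipsed): CHO(0°)/SH(0°) eclipsed 2.6; COOH(120°)/Br(120°) eclipsed 3.2; CN(240°)/tBu(240°) eclipsed 3.2 → 9.0 kcal/mol.
D (staggered): CHO(0°)/SH(300°) gauche 0.9; CHO(0°)/Br(60°) gauche 0.8; COOH(120°)/tBu(180°) gauche 1.8; COOH(120°)/Br(60°) gauche 0.8; CN(240°)/tBu(180°) gauche 0.9; CN(240°)/SH(300°) gauche 0.6 → 5.8 kcal/mol.
E(B) − E(D) = 9.0 − 5.8 = +3.2 kcal/mol.

+3.2 kcal/mol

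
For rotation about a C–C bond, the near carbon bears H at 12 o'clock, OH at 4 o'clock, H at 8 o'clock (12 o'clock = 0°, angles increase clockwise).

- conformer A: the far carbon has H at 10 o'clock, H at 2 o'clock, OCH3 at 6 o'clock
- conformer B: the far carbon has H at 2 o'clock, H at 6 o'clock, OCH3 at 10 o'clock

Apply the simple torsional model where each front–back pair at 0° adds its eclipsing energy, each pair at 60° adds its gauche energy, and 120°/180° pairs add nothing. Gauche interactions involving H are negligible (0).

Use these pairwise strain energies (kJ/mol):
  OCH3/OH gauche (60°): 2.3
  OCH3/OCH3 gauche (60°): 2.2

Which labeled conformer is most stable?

A (staggered): OH–OCH3 gauche; 2.3 = 2.3 kJ/mol.
B (staggered): no non-H gauche contacts → 0.0 kJ/mol.
B has the lowest total (0.0 kJ/mol).

B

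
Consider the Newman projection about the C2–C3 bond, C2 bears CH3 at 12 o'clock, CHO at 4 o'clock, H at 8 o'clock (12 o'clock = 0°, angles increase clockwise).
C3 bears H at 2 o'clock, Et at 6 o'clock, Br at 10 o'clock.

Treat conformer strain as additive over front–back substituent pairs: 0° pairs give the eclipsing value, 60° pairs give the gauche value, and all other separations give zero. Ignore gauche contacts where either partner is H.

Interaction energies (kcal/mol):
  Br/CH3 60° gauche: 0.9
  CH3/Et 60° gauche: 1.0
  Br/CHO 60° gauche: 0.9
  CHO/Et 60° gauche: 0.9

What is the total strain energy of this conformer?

1.8 kcal/mol

This conformer is staggered. CH3 at 0° is gauche with Br at 300° (0.9); CHO at 120° is gauche with Et at 180° (0.9). Total 1.8 kcal/mol.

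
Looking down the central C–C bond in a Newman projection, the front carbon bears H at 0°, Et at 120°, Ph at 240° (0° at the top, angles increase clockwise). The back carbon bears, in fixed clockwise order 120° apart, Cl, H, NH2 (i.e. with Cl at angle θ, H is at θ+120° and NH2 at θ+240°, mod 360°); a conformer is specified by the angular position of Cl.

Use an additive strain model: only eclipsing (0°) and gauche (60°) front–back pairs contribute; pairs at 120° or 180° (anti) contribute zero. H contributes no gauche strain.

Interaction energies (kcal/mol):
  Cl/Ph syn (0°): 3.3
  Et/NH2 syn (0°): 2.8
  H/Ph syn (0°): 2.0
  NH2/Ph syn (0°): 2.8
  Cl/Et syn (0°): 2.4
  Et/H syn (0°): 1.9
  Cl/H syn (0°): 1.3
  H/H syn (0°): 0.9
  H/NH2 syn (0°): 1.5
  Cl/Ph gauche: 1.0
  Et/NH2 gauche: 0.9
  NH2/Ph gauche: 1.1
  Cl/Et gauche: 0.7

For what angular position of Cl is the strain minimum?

60°

Cl at 0° (eclipsed): H(0°)/Cl(0°) eclipsed 1.3; Et(120°)/H(120°) eclipsed 1.9; Ph(240°)/NH2(240°) eclipsed 2.8 → 6.0 kcal/mol.
Cl at 60° (staggered): Et(120°)/Cl(60°) gauche 0.7; Ph(240°)/NH2(300°) gauche 1.1 → 1.8 kcal/mol.
Cl at 120° (eclipsed): H(0°)/NH2(0°) eclipsed 1.5; Et(120°)/Cl(120°) eclipsed 2.4; Ph(240°)/H(240°) eclipsed 2.0 → 5.9 kcal/mol.
Cl at 180° (staggered): Et(120°)/Cl(180°) gauche 0.7; Et(120°)/NH2(60°) gauche 0.9; Ph(240°)/Cl(180°) gauche 1.0 → 2.6 kcal/mol.
Cl at 240° (eclipsed): H(0°)/H(0°) eclipsed 0.9; Et(120°)/NH2(120°) eclipsed 2.8; Ph(240°)/Cl(240°) eclipsed 3.3 → 7.0 kcal/mol.
Cl at 300° (staggered): Et(120°)/NH2(180°) gauche 0.9; Ph(240°)/Cl(300°) gauche 1.0; Ph(240°)/NH2(180°) gauche 1.1 → 3.0 kcal/mol.
The minimum (1.8 kcal/mol) occurs with Cl at 60°.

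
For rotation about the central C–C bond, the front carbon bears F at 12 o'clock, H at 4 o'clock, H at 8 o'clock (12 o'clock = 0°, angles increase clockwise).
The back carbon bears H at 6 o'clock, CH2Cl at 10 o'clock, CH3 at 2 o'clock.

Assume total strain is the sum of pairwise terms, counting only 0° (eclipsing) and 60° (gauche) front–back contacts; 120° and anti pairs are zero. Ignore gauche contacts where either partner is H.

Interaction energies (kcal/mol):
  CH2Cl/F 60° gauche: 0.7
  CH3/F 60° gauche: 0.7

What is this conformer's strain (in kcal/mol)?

1.4 kcal/mol

This conformer (staggered): F–CH2Cl gauche, F–CH3 gauche; 0.7 + 0.7 = 1.4 kcal/mol.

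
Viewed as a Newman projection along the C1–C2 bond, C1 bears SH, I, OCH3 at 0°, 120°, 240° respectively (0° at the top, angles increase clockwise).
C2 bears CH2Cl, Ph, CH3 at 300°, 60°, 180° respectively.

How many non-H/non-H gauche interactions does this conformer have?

6

Non-H gauche pairs: SH(0°)/CH2Cl(300°); SH(0°)/Ph(60°); I(120°)/Ph(60°); I(120°)/CH3(180°); OCH3(240°)/CH2Cl(300°); OCH3(240°)/CH3(180°) — 6 interactions.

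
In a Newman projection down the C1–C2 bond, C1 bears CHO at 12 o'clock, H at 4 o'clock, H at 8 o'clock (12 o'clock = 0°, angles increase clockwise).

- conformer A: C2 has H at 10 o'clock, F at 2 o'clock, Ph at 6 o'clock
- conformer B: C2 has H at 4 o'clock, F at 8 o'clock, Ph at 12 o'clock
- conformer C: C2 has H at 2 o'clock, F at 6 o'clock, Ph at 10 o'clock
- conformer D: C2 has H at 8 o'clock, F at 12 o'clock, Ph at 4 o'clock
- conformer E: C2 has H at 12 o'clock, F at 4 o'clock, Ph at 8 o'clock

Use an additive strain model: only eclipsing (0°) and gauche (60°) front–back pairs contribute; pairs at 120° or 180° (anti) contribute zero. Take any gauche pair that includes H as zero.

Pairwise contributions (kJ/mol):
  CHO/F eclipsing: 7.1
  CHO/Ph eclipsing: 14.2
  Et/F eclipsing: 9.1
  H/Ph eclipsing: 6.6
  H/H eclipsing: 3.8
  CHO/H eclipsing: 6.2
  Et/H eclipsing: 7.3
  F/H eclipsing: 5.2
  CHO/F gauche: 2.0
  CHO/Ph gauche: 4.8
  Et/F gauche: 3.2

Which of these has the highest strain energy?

A is staggered. CHO at 0° is gauche with F at 60° (2.0). Total 2.0 kJ/mol.
B is eclipsed. CHO at 0° is eclipsed with Ph at 0° (14.2); H at 120° is eclipsed with H at 120° (3.8); H at 240° is eclipsed with F at 240° (5.2). Total 23.2 kJ/mol.
C is staggered. CHO at 0° is gauche with Ph at 300° (4.8). Total 4.8 kJ/mol.
D is eclipsed. CHO at 0° is eclipsed with F at 0° (7.1); H at 120° is eclipsed with Ph at 120° (6.6); H at 240° is eclipsed with H at 240° (3.8). Total 17.5 kJ/mol.
E is eclipsed. CHO at 0° is eclipsed with H at 0° (6.2); H at 120° is eclipsed with F at 120° (5.2); H at 240° is eclipsed with Ph at 240° (6.6). Total 18.0 kJ/mol.
B has the highest total (23.2 kJ/mol).

B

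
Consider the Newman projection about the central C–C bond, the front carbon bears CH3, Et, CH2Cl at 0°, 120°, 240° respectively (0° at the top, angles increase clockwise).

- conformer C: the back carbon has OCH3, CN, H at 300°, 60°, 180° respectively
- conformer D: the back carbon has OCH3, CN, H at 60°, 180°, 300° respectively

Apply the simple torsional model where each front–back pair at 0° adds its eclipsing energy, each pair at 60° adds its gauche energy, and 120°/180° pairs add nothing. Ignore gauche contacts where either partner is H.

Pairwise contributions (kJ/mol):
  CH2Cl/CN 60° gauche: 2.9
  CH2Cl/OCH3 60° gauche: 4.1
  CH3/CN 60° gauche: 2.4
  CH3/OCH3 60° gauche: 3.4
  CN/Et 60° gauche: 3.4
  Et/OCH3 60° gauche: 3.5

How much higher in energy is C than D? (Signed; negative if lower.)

C (staggered): CH3–OCH3 gauche, CH3–CN gauche, Et–CN gauche, CH2Cl–OCH3 gauche; 3.4 + 2.4 + 3.4 + 4.1 = 13.3 kJ/mol.
D (staggered): CH3–OCH3 gauche, Et–OCH3 gauche, Et–CN gauche, CH2Cl–CN gauche; 3.4 + 3.5 + 3.4 + 2.9 = 13.2 kJ/mol.
E(C) − E(D) = 13.3 − 13.2 = +0.1 kJ/mol.

+0.1 kJ/mol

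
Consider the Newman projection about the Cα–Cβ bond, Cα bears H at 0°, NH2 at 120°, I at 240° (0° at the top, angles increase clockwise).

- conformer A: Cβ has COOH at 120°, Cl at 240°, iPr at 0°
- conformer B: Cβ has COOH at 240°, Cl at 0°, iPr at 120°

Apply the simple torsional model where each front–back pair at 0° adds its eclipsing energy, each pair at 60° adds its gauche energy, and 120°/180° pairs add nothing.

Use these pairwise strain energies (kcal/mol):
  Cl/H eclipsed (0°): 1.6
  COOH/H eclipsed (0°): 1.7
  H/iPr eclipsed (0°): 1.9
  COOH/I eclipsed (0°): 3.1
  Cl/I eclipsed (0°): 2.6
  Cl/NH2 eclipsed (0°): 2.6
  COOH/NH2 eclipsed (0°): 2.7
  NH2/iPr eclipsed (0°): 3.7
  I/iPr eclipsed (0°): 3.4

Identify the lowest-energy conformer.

A is eclipsed. H at 0° is eclipsed with iPr at 0° (1.9); NH2 at 120° is eclipsed with COOH at 120° (2.7); I at 240° is eclipsed with Cl at 240° (2.6). Total 7.2 kcal/mol.
B is eclipsed. H at 0° is eclipsed with Cl at 0° (1.6); NH2 at 120° is eclipsed with iPr at 120° (3.7); I at 240° is eclipsed with COOH at 240° (3.1). Total 8.4 kcal/mol.
A has the lowest total (7.2 kcal/mol).

A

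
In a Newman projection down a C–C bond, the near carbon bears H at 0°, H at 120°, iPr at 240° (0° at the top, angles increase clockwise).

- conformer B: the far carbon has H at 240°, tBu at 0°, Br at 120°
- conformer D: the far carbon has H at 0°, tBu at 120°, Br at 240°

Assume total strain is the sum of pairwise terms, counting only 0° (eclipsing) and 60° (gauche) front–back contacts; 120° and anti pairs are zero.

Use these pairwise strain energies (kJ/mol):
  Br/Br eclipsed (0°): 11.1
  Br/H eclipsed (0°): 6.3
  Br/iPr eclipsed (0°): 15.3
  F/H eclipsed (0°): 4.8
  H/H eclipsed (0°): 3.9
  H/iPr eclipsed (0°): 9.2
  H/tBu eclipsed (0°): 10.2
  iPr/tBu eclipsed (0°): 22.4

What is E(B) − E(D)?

B (eclipsed): H–tBu eclipsed, H–Br eclipsed, iPr–H eclipsed; 10.2 + 6.3 + 9.2 = 25.7 kJ/mol.
D (eclipsed): H–H eclipsed, H–tBu eclipsed, iPr–Br eclipsed; 3.9 + 10.2 + 15.3 = 29.4 kJ/mol.
E(B) − E(D) = 25.7 − 29.4 = -3.7 kJ/mol.

-3.7 kJ/mol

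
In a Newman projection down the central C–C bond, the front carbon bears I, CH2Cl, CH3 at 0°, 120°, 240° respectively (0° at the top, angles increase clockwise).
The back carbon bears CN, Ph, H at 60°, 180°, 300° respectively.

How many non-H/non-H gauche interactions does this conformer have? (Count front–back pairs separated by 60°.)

Non-H gauche pairs: I(0°)/CN(60°); CH2Cl(120°)/CN(60°); CH2Cl(120°)/Ph(180°); CH3(240°)/Ph(180°) — 4 interactions.

4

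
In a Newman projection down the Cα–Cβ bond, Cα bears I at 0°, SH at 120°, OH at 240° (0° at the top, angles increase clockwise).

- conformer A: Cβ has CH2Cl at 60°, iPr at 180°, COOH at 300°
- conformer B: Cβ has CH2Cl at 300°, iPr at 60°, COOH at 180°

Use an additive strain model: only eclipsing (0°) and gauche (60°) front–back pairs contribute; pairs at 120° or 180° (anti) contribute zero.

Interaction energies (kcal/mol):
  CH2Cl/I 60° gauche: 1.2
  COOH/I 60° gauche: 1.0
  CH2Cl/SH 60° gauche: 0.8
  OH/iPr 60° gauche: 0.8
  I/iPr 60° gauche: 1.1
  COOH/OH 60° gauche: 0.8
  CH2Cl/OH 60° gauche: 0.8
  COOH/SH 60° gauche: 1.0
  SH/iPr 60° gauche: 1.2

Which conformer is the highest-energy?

B

A (staggered): I–CH2Cl gauche, I–COOH gauche, SH–CH2Cl gauche, SH–iPr gauche, OH–iPr gauche, OH–COOH gauche; 1.2 + 1.0 + 0.8 + 1.2 + 0.8 + 0.8 = 5.8 kcal/mol.
B (staggered): I–CH2Cl gauche, I–iPr gauche, SH–iPr gauche, SH–COOH gauche, OH–CH2Cl gauche, OH–COOH gauche; 1.2 + 1.1 + 1.2 + 1.0 + 0.8 + 0.8 = 6.1 kcal/mol.
B has the highest total (6.1 kcal/mol).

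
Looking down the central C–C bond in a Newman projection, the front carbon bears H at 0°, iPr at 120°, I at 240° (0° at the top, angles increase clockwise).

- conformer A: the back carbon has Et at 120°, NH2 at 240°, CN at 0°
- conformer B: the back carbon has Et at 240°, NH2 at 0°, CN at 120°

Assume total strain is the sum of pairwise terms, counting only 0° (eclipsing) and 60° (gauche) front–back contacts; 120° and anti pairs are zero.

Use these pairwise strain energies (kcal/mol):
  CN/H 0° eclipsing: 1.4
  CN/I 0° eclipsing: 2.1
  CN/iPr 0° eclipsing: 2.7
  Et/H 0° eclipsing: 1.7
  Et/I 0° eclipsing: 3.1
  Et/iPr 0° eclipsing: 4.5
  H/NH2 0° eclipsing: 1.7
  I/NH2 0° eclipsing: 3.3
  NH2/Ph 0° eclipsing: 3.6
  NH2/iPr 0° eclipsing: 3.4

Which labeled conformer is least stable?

A (eclipsed): H–CN eclipsed, iPr–Et eclipsed, I–NH2 eclipsed; 1.4 + 4.5 + 3.3 = 9.2 kcal/mol.
B (eclipsed): H–NH2 eclipsed, iPr–CN eclipsed, I–Et eclipsed; 1.7 + 2.7 + 3.1 = 7.5 kcal/mol.
A has the highest total (9.2 kcal/mol).

A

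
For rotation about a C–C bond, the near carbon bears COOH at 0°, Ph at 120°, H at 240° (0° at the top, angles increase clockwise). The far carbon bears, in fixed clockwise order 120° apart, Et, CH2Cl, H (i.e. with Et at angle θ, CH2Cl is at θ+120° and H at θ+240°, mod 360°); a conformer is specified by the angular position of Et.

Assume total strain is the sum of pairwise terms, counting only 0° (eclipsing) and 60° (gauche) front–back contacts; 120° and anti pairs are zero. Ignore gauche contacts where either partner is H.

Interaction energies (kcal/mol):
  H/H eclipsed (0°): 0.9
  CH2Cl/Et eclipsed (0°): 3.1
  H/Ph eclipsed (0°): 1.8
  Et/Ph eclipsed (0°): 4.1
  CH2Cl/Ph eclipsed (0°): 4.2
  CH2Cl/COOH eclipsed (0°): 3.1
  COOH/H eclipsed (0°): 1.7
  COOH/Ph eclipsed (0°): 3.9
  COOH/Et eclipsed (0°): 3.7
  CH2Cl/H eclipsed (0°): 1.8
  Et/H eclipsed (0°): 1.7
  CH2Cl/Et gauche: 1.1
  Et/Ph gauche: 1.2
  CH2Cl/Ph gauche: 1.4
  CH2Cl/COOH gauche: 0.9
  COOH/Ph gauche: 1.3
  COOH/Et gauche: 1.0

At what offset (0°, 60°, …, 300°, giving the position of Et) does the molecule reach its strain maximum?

Et at 0° (eclipsed): COOH–Et eclipsed, Ph–CH2Cl eclipsed, H–H eclipsed; 3.7 + 4.2 + 0.9 = 8.8 kcal/mol.
Et at 60° (staggered): COOH–Et gauche, Ph–Et gauche, Ph–CH2Cl gauche; 1.0 + 1.2 + 1.4 = 3.6 kcal/mol.
Et at 120° (eclipsed): COOH–H eclipsed, Ph–Et eclipsed, H–CH2Cl eclipsed; 1.7 + 4.1 + 1.8 = 7.6 kcal/mol.
Et at 180° (staggered): COOH–CH2Cl gauche, Ph–Et gauche; 0.9 + 1.2 = 2.1 kcal/mol.
Et at 240° (eclipsed): COOH–CH2Cl eclipsed, Ph–H eclipsed, H–Et eclipsed; 3.1 + 1.8 + 1.7 = 6.6 kcal/mol.
Et at 300° (staggered): COOH–Et gauche, COOH–CH2Cl gauche, Ph–CH2Cl gauche; 1.0 + 0.9 + 1.4 = 3.3 kcal/mol.
The maximum (8.8 kcal/mol) occurs with Et at 0°.

0°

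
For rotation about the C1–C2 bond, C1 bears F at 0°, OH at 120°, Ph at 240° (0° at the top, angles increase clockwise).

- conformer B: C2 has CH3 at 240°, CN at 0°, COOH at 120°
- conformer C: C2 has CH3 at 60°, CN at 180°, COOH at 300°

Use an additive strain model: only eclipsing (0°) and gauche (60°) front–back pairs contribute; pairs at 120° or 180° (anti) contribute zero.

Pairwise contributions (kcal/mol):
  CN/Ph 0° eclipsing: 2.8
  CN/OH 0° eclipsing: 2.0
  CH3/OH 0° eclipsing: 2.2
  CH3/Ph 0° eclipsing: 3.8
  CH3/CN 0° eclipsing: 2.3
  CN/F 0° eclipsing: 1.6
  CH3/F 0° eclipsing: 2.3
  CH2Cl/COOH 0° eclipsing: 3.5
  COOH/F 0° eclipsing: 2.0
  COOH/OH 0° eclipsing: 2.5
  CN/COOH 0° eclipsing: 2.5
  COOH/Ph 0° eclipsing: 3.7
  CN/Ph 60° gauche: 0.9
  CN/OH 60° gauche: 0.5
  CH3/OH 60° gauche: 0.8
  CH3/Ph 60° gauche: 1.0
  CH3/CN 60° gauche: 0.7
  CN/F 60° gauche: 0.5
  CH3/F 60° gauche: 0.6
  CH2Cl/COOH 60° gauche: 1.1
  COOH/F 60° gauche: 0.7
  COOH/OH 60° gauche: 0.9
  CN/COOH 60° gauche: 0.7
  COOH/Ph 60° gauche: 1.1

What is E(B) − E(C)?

+3.3 kcal/mol

B is eclipsed. F at 0° is eclipsed with CN at 0° (1.6); OH at 120° is eclipsed with COOH at 120° (2.5); Ph at 240° is eclipsed with CH3 at 240° (3.8). Total 7.9 kcal/mol.
C is staggered. F at 0° is gauche with CH3 at 60° (0.6); F at 0° is gauche with COOH at 300° (0.7); OH at 120° is gauche with CH3 at 60° (0.8); OH at 120° is gauche with CN at 180° (0.5); Ph at 240° is gauche with CN at 180° (0.9); Ph at 240° is gauche with COOH at 300° (1.1). Total 4.6 kcal/mol.
E(B) − E(C) = 7.9 − 4.6 = +3.3 kcal/mol.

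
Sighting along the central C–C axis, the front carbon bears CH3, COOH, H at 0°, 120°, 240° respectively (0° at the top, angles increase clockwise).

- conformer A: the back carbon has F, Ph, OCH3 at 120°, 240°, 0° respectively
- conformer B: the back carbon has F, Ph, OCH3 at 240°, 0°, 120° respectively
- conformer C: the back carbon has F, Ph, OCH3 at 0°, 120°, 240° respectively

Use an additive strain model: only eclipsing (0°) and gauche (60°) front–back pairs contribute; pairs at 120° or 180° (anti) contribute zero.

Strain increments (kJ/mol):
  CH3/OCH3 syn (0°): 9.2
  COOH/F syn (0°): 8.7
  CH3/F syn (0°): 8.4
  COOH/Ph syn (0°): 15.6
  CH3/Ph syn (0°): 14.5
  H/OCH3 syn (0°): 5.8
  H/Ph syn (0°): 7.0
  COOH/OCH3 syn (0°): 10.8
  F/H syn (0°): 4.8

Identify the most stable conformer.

A is eclipsed. CH3 at 0° is eclipsed with OCH3 at 0° (9.2); COOH at 120° is eclipsed with F at 120° (8.7); H at 240° is eclipsed with Ph at 240° (7.0). Total 24.9 kJ/mol.
B is eclipsed. CH3 at 0° is eclipsed with Ph at 0° (14.5); COOH at 120° is eclipsed with OCH3 at 120° (10.8); H at 240° is eclipsed with F at 240° (4.8). Total 30.1 kJ/mol.
C is eclipsed. CH3 at 0° is eclipsed with F at 0° (8.4); COOH at 120° is eclipsed with Ph at 120° (15.6); H at 240° is eclipsed with OCH3 at 240° (5.8). Total 29.8 kJ/mol.
A has the lowest total (24.9 kJ/mol).

A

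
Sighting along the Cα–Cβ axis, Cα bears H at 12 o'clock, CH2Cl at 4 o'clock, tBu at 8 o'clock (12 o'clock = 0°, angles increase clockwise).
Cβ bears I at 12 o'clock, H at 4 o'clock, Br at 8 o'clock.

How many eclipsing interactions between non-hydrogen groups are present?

1

Non-H eclipsing pairs: tBu(240°)/Br(240°) — 1 interaction.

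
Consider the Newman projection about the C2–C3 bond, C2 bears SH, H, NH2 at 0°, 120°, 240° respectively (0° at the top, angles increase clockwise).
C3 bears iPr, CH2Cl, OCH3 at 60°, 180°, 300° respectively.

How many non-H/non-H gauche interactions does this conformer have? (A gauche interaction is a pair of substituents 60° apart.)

4

Non-H gauche pairs: SH(0°)/iPr(60°); SH(0°)/OCH3(300°); NH2(240°)/CH2Cl(180°); NH2(240°)/OCH3(300°) — 4 interactions.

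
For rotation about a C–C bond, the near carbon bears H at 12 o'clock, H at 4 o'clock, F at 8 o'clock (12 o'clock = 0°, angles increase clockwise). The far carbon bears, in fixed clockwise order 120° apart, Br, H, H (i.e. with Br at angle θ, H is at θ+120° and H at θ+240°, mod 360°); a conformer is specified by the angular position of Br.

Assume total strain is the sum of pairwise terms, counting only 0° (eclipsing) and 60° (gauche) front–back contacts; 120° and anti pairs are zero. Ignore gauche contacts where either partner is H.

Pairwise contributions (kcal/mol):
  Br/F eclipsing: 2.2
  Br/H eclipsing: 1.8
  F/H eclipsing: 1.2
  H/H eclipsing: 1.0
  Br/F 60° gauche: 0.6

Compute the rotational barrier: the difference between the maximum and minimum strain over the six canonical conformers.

Br at 0° is eclipsed. H at 0° is eclipsed with Br at 0° (1.8); H at 120° is eclipsed with H at 120° (1.0); F at 240° is eclipsed with H at 240° (1.2). Total 4.0 kcal/mol.
Br at 60° (staggered): no non-H gauche contacts → 0.0 kcal/mol.
Br at 120° is eclipsed. H at 0° is eclipsed with H at 0° (1.0); H at 120° is eclipsed with Br at 120° (1.8); F at 240° is eclipsed with H at 240° (1.2). Total 4.0 kcal/mol.
Br at 180° is staggered. F at 240° is gauche with Br at 180° (0.6). Total 0.6 kcal/mol.
Br at 240° is eclipsed. H at 0° is eclipsed with H at 0° (1.0); H at 120° is eclipsed with H at 120° (1.0); F at 240° is eclipsed with Br at 240° (2.2). Total 4.2 kcal/mol.
Br at 300° is staggered. F at 240° is gauche with Br at 300° (0.6). Total 0.6 kcal/mol.
Max at 240° (4.2 kcal/mol), min at 60° (0.0 kcal/mol); barrier = 4.2 kcal/mol.

4.2 kcal/mol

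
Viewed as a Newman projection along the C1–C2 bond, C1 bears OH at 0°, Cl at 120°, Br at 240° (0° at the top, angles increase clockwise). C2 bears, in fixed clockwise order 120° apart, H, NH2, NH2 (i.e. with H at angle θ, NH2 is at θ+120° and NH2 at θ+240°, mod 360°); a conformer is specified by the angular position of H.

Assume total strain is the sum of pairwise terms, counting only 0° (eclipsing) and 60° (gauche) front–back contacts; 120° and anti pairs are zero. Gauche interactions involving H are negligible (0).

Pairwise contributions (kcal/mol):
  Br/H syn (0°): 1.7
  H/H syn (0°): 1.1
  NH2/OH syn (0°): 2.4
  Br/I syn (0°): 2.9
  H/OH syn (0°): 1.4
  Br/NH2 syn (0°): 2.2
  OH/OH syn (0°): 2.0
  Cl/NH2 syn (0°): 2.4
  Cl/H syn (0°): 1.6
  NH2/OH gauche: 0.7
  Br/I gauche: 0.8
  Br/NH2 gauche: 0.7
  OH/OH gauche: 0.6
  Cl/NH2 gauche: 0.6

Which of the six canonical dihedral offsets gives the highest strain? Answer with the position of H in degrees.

240°

H at 0° (eclipsed): OH–H eclipsed, Cl–NH2 eclipsed, Br–NH2 eclipsed; 1.4 + 2.4 + 2.2 = 6.0 kcal/mol.
H at 60° (staggered): OH–NH2 gauche, Cl–NH2 gauche, Br–NH2 gauche, Br–NH2 gauche; 0.7 + 0.6 + 0.7 + 0.7 = 2.7 kcal/mol.
H at 120° (eclipsed): OH–NH2 eclipsed, Cl–H eclipsed, Br–NH2 eclipsed; 2.4 + 1.6 + 2.2 = 6.2 kcal/mol.
H at 180° (staggered): OH–NH2 gauche, OH–NH2 gauche, Cl–NH2 gauche, Br–NH2 gauche; 0.7 + 0.7 + 0.6 + 0.7 = 2.7 kcal/mol.
H at 240° (eclipsed): OH–NH2 eclipsed, Cl–NH2 eclipsed, Br–H eclipsed; 2.4 + 2.4 + 1.7 = 6.5 kcal/mol.
H at 300° (staggered): OH–NH2 gauche, Cl–NH2 gauche, Cl–NH2 gauche, Br–NH2 gauche; 0.7 + 0.6 + 0.6 + 0.7 = 2.6 kcal/mol.
The maximum (6.5 kcal/mol) occurs with H at 240°.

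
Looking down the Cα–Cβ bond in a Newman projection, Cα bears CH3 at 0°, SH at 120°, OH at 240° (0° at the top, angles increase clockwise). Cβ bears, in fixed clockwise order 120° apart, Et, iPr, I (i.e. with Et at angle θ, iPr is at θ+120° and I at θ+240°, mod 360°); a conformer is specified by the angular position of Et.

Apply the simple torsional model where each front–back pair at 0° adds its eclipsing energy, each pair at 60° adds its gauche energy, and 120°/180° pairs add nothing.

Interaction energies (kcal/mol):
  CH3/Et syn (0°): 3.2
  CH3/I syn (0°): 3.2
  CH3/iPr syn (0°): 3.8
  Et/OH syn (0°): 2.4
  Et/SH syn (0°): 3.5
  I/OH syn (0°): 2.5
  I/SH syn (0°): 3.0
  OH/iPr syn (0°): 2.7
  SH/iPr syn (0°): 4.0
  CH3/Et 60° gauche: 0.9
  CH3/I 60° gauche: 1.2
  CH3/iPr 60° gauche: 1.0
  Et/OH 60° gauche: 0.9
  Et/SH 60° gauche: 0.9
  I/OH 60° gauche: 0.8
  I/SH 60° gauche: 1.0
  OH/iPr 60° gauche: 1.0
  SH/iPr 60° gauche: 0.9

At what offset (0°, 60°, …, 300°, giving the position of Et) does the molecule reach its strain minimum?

300°

Et at 0° (eclipsed): CH3–Et eclipsed, SH–iPr eclipsed, OH–I eclipsed; 3.2 + 4.0 + 2.5 = 9.7 kcal/mol.
Et at 60° (staggered): CH3–Et gauche, CH3–I gauche, SH–Et gauche, SH–iPr gauche, OH–iPr gauche, OH–I gauche; 0.9 + 1.2 + 0.9 + 0.9 + 1.0 + 0.8 = 5.7 kcal/mol.
Et at 120° (eclipsed): CH3–I eclipsed, SH–Et eclipsed, OH–iPr eclipsed; 3.2 + 3.5 + 2.7 = 9.4 kcal/mol.
Et at 180° (staggered): CH3–iPr gauche, CH3–I gauche, SH–Et gauche, SH–I gauche, OH–Et gauche, OH–iPr gauche; 1.0 + 1.2 + 0.9 + 1.0 + 0.9 + 1.0 = 6.0 kcal/mol.
Et at 240° (eclipsed): CH3–iPr eclipsed, SH–I eclipsed, OH–Et eclipsed; 3.8 + 3.0 + 2.4 = 9.2 kcal/mol.
Et at 300° (staggered): CH3–Et gauche, CH3–iPr gauche, SH–iPr gauche, SH–I gauche, OH–Et gauche, OH–I gauche; 0.9 + 1.0 + 0.9 + 1.0 + 0.9 + 0.8 = 5.5 kcal/mol.
The minimum (5.5 kcal/mol) occurs with Et at 300°.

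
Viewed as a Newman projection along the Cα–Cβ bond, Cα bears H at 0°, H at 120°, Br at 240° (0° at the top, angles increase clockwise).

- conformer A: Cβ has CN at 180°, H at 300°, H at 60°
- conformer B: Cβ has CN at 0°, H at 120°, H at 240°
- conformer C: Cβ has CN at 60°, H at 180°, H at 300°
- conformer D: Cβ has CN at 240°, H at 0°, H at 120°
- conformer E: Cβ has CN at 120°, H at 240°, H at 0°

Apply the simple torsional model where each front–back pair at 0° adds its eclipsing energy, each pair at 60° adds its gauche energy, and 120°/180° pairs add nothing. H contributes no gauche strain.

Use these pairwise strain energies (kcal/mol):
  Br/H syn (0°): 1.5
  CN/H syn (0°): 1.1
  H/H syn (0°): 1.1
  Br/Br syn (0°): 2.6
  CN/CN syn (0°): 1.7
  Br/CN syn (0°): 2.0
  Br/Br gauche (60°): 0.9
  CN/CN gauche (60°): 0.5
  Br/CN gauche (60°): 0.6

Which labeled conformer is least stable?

D

A (staggered): Br(240°)/CN(180°) gauche 0.6 → 0.6 kcal/mol.
B (eclipsed): H(0°)/CN(0°) eclipsed 1.1; H(120°)/H(120°) eclipsed 1.1; Br(240°)/H(240°) eclipsed 1.5 → 3.7 kcal/mol.
C (staggered): no non-H gauche contacts → 0.0 kcal/mol.
D (eclipsed): H(0°)/H(0°) eclipsed 1.1; H(120°)/H(120°) eclipsed 1.1; Br(240°)/CN(240°) eclipsed 2.0 → 4.2 kcal/mol.
E (eclipsed): H(0°)/H(0°) eclipsed 1.1; H(120°)/CN(120°) eclipsed 1.1; Br(240°)/H(240°) eclipsed 1.5 → 3.7 kcal/mol.
D has the highest total (4.2 kcal/mol).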